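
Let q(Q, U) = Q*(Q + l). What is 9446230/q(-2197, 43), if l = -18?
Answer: 1889246/973271 ≈ 1.9411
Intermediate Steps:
q(Q, U) = Q*(-18 + Q) (q(Q, U) = Q*(Q - 18) = Q*(-18 + Q))
9446230/q(-2197, 43) = 9446230/((-2197*(-18 - 2197))) = 9446230/((-2197*(-2215))) = 9446230/4866355 = 9446230*(1/4866355) = 1889246/973271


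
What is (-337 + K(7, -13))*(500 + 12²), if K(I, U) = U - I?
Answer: -229908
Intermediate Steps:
(-337 + K(7, -13))*(500 + 12²) = (-337 + (-13 - 1*7))*(500 + 12²) = (-337 + (-13 - 7))*(500 + 144) = (-337 - 20)*644 = -357*644 = -229908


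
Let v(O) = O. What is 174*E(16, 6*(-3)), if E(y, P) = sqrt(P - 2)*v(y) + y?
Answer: 2784 + 5568*I*sqrt(5) ≈ 2784.0 + 12450.0*I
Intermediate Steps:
E(y, P) = y + y*sqrt(-2 + P) (E(y, P) = sqrt(P - 2)*y + y = sqrt(-2 + P)*y + y = y*sqrt(-2 + P) + y = y + y*sqrt(-2 + P))
174*E(16, 6*(-3)) = 174*(16*(1 + sqrt(-2 + 6*(-3)))) = 174*(16*(1 + sqrt(-2 - 18))) = 174*(16*(1 + sqrt(-20))) = 174*(16*(1 + 2*I*sqrt(5))) = 174*(16 + 32*I*sqrt(5)) = 2784 + 5568*I*sqrt(5)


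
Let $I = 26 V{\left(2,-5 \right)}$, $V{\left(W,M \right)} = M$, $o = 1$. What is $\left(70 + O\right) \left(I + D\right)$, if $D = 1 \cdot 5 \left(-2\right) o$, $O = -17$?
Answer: $-7420$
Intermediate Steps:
$I = -130$ ($I = 26 \left(-5\right) = -130$)
$D = -10$ ($D = 1 \cdot 5 \left(-2\right) 1 = 1 \left(-10\right) 1 = \left(-10\right) 1 = -10$)
$\left(70 + O\right) \left(I + D\right) = \left(70 - 17\right) \left(-130 - 10\right) = 53 \left(-140\right) = -7420$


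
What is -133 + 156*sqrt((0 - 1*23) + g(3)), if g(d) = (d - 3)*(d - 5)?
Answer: -133 + 156*I*sqrt(23) ≈ -133.0 + 748.15*I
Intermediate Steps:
g(d) = (-5 + d)*(-3 + d) (g(d) = (-3 + d)*(-5 + d) = (-5 + d)*(-3 + d))
-133 + 156*sqrt((0 - 1*23) + g(3)) = -133 + 156*sqrt((0 - 1*23) + (15 + 3**2 - 8*3)) = -133 + 156*sqrt((0 - 23) + (15 + 9 - 24)) = -133 + 156*sqrt(-23 + 0) = -133 + 156*sqrt(-23) = -133 + 156*(I*sqrt(23)) = -133 + 156*I*sqrt(23)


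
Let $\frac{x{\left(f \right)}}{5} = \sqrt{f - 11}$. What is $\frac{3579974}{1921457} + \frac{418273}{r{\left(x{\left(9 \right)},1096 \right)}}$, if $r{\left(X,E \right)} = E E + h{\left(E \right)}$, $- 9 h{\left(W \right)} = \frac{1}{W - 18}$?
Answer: $\frac{49519159659490816}{22393039617468367} \approx 2.2114$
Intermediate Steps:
$h{\left(W \right)} = - \frac{1}{9 \left(-18 + W\right)}$ ($h{\left(W \right)} = - \frac{1}{9 \left(W - 18\right)} = - \frac{1}{9 \left(-18 + W\right)}$)
$x{\left(f \right)} = 5 \sqrt{-11 + f}$ ($x{\left(f \right)} = 5 \sqrt{f - 11} = 5 \sqrt{-11 + f}$)
$r{\left(X,E \right)} = E^{2} - \frac{1}{-162 + 9 E}$ ($r{\left(X,E \right)} = E E - \frac{1}{-162 + 9 E} = E^{2} - \frac{1}{-162 + 9 E}$)
$\frac{3579974}{1921457} + \frac{418273}{r{\left(x{\left(9 \right)},1096 \right)}} = \frac{3579974}{1921457} + \frac{418273}{\frac{1}{9} \frac{1}{-18 + 1096} \left(-1 + 9 \cdot 1096^{2} \left(-18 + 1096\right)\right)} = 3579974 \cdot \frac{1}{1921457} + \frac{418273}{\frac{1}{9} \cdot \frac{1}{1078} \left(-1 + 9 \cdot 1201216 \cdot 1078\right)} = \frac{3579974}{1921457} + \frac{418273}{\frac{1}{9} \cdot \frac{1}{1078} \left(-1 + 11654197632\right)} = \frac{3579974}{1921457} + \frac{418273}{\frac{1}{9} \cdot \frac{1}{1078} \cdot 11654197631} = \frac{3579974}{1921457} + \frac{418273}{\frac{11654197631}{9702}} = \frac{3579974}{1921457} + 418273 \cdot \frac{9702}{11654197631} = \frac{3579974}{1921457} + \frac{4058084646}{11654197631} = \frac{49519159659490816}{22393039617468367}$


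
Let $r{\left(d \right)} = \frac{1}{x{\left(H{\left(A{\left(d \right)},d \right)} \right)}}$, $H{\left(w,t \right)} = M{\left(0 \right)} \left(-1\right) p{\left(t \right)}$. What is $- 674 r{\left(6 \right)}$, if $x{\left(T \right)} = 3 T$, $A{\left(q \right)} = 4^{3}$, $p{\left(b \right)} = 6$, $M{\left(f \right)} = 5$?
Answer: $\frac{337}{45} \approx 7.4889$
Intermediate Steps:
$A{\left(q \right)} = 64$
$H{\left(w,t \right)} = -30$ ($H{\left(w,t \right)} = 5 \left(-1\right) 6 = \left(-5\right) 6 = -30$)
$r{\left(d \right)} = - \frac{1}{90}$ ($r{\left(d \right)} = \frac{1}{3 \left(-30\right)} = \frac{1}{-90} = - \frac{1}{90}$)
$- 674 r{\left(6 \right)} = \left(-674\right) \left(- \frac{1}{90}\right) = \frac{337}{45}$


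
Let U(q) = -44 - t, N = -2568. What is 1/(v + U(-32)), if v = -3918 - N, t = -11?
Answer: -1/1383 ≈ -0.00072307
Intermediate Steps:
v = -1350 (v = -3918 - 1*(-2568) = -3918 + 2568 = -1350)
U(q) = -33 (U(q) = -44 - 1*(-11) = -44 + 11 = -33)
1/(v + U(-32)) = 1/(-1350 - 33) = 1/(-1383) = -1/1383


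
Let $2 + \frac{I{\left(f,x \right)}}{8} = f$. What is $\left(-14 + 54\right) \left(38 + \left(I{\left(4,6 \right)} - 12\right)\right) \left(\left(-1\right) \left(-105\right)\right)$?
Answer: $176400$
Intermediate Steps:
$I{\left(f,x \right)} = -16 + 8 f$
$\left(-14 + 54\right) \left(38 + \left(I{\left(4,6 \right)} - 12\right)\right) \left(\left(-1\right) \left(-105\right)\right) = \left(-14 + 54\right) \left(38 + \left(\left(-16 + 8 \cdot 4\right) - 12\right)\right) \left(\left(-1\right) \left(-105\right)\right) = 40 \left(38 + \left(\left(-16 + 32\right) - 12\right)\right) 105 = 40 \left(38 + \left(16 - 12\right)\right) 105 = 40 \left(38 + 4\right) 105 = 40 \cdot 42 \cdot 105 = 1680 \cdot 105 = 176400$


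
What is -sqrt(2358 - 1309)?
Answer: -sqrt(1049) ≈ -32.388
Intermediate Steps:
-sqrt(2358 - 1309) = -sqrt(1049)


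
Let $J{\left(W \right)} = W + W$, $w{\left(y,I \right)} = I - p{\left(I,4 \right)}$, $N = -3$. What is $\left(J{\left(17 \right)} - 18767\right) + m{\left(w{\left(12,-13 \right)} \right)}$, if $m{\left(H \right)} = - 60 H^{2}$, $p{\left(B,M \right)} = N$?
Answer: $-24733$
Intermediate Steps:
$p{\left(B,M \right)} = -3$
$w{\left(y,I \right)} = 3 + I$ ($w{\left(y,I \right)} = I - -3 = I + 3 = 3 + I$)
$J{\left(W \right)} = 2 W$
$\left(J{\left(17 \right)} - 18767\right) + m{\left(w{\left(12,-13 \right)} \right)} = \left(2 \cdot 17 - 18767\right) - 60 \left(3 - 13\right)^{2} = \left(34 - 18767\right) - 60 \left(-10\right)^{2} = -18733 - 6000 = -24733$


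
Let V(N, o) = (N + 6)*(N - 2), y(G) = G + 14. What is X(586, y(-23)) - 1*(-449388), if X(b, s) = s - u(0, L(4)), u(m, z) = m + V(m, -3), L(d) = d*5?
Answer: 449391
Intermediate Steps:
y(G) = 14 + G
L(d) = 5*d
V(N, o) = (-2 + N)*(6 + N) (V(N, o) = (6 + N)*(-2 + N) = (-2 + N)*(6 + N))
u(m, z) = -12 + m**2 + 5*m (u(m, z) = m + (-12 + m**2 + 4*m) = -12 + m**2 + 5*m)
X(b, s) = 12 + s (X(b, s) = s - (-12 + 0**2 + 5*0) = s - (-12 + 0 + 0) = s - 1*(-12) = s + 12 = 12 + s)
X(586, y(-23)) - 1*(-449388) = (12 + (14 - 23)) - 1*(-449388) = (12 - 9) + 449388 = 3 + 449388 = 449391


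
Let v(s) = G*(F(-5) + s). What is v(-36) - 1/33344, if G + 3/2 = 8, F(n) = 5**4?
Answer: 127657503/33344 ≈ 3828.5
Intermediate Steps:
F(n) = 625
G = 13/2 (G = -3/2 + 8 = 13/2 ≈ 6.5000)
v(s) = 8125/2 + 13*s/2 (v(s) = 13*(625 + s)/2 = 8125/2 + 13*s/2)
v(-36) - 1/33344 = (8125/2 + (13/2)*(-36)) - 1/33344 = (8125/2 - 234) - 1*1/33344 = 7657/2 - 1/33344 = 127657503/33344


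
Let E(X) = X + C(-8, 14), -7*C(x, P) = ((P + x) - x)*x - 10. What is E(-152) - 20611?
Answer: -145219/7 ≈ -20746.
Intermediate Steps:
C(x, P) = 10/7 - P*x/7 (C(x, P) = -(((P + x) - x)*x - 10)/7 = -(P*x - 10)/7 = -(-10 + P*x)/7 = 10/7 - P*x/7)
E(X) = 122/7 + X (E(X) = X + (10/7 - ⅐*14*(-8)) = X + (10/7 + 16) = X + 122/7 = 122/7 + X)
E(-152) - 20611 = (122/7 - 152) - 20611 = -942/7 - 20611 = -145219/7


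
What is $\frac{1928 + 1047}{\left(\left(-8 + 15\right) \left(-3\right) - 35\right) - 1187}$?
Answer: $- \frac{2975}{1243} \approx -2.3934$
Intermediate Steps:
$\frac{1928 + 1047}{\left(\left(-8 + 15\right) \left(-3\right) - 35\right) - 1187} = \frac{2975}{\left(7 \left(-3\right) - 35\right) - 1187} = \frac{2975}{\left(-21 - 35\right) - 1187} = \frac{2975}{-56 - 1187} = \frac{2975}{-1243} = 2975 \left(- \frac{1}{1243}\right) = - \frac{2975}{1243}$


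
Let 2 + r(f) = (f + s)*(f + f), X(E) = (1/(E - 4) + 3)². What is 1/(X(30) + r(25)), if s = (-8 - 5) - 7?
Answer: 676/173889 ≈ 0.0038875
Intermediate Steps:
s = -20 (s = -13 - 7 = -20)
X(E) = (3 + 1/(-4 + E))² (X(E) = (1/(-4 + E) + 3)² = (3 + 1/(-4 + E))²)
r(f) = -2 + 2*f*(-20 + f) (r(f) = -2 + (f - 20)*(f + f) = -2 + (-20 + f)*(2*f) = -2 + 2*f*(-20 + f))
1/(X(30) + r(25)) = 1/((-11 + 3*30)²/(-4 + 30)² + (-2 - 40*25 + 2*25²)) = 1/((-11 + 90)²/26² + (-2 - 1000 + 2*625)) = 1/(79²*(1/676) + (-2 - 1000 + 1250)) = 1/(6241*(1/676) + 248) = 1/(6241/676 + 248) = 1/(173889/676) = 676/173889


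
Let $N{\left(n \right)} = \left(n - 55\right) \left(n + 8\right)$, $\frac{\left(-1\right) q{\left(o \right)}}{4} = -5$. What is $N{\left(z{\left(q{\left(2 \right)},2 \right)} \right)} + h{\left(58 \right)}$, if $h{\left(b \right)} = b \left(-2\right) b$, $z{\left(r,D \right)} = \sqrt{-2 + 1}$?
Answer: $-7169 - 47 i \approx -7169.0 - 47.0 i$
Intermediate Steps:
$q{\left(o \right)} = 20$ ($q{\left(o \right)} = \left(-4\right) \left(-5\right) = 20$)
$z{\left(r,D \right)} = i$ ($z{\left(r,D \right)} = \sqrt{-1} = i$)
$h{\left(b \right)} = - 2 b^{2}$ ($h{\left(b \right)} = - 2 b b = - 2 b^{2}$)
$N{\left(n \right)} = \left(-55 + n\right) \left(8 + n\right)$
$N{\left(z{\left(q{\left(2 \right)},2 \right)} \right)} + h{\left(58 \right)} = \left(-440 + i^{2} - 47 i\right) - 2 \cdot 58^{2} = \left(-440 - 1 - 47 i\right) - 6728 = \left(-441 - 47 i\right) - 6728 = -7169 - 47 i$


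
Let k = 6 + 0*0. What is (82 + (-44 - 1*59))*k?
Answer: -126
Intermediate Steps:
k = 6 (k = 6 + 0 = 6)
(82 + (-44 - 1*59))*k = (82 + (-44 - 1*59))*6 = (82 + (-44 - 59))*6 = (82 - 103)*6 = -21*6 = -126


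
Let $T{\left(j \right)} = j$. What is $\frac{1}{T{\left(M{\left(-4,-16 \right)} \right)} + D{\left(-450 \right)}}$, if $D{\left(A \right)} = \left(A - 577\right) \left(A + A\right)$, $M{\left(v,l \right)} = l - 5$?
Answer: $\frac{1}{924279} \approx 1.0819 \cdot 10^{-6}$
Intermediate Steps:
$M{\left(v,l \right)} = -5 + l$
$D{\left(A \right)} = 2 A \left(-577 + A\right)$ ($D{\left(A \right)} = \left(-577 + A\right) 2 A = 2 A \left(-577 + A\right)$)
$\frac{1}{T{\left(M{\left(-4,-16 \right)} \right)} + D{\left(-450 \right)}} = \frac{1}{\left(-5 - 16\right) + 2 \left(-450\right) \left(-577 - 450\right)} = \frac{1}{-21 + 2 \left(-450\right) \left(-1027\right)} = \frac{1}{-21 + 924300} = \frac{1}{924279}$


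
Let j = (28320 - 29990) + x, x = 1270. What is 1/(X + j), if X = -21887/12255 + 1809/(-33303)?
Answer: -3163785/1271336264 ≈ -0.0024885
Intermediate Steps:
X = -5822264/3163785 (X = -21887*1/12255 + 1809*(-1/33303) = -509/285 - 603/11101 = -5822264/3163785 ≈ -1.8403)
j = -400 (j = (28320 - 29990) + 1270 = -1670 + 1270 = -400)
1/(X + j) = 1/(-5822264/3163785 - 400) = 1/(-1271336264/3163785) = -3163785/1271336264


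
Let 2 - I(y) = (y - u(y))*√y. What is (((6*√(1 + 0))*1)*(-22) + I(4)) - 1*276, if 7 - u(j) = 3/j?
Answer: -803/2 ≈ -401.50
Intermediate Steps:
u(j) = 7 - 3/j
I(y) = 2 - √y*(-7 + y + 3/y) (I(y) = 2 - (y - (7 - 3/y))*√y = 2 - (y + (-7 + 3/y))*√y = 2 - (-7 + y + 3/y)*√y = 2 - √y*(-7 + y + 3/y))
(((6*√(1 + 0))*1)*(-22) + I(4)) - 1*276 = (((6*√(1 + 0))*1)*(-22) + (-3 - 1*4² + 2*√4 + 7*4)/√4) - 1*276 = (((6*√1)*1)*(-22) + (-3 - 1*16 + 2*2 + 28)/2) - 276 = (((6*1)*1)*(-22) + (-3 - 16 + 4 + 28)/2) - 276 = ((6*1)*(-22) + (½)*13) - 276 = (6*(-22) + 13/2) - 276 = (-132 + 13/2) - 276 = -251/2 - 276 = -803/2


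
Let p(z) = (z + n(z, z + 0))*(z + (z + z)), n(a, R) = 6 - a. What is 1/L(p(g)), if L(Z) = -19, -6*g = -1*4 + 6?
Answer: -1/19 ≈ -0.052632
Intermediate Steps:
g = -⅓ (g = -(-1*4 + 6)/6 = -(-4 + 6)/6 = -⅙*2 = -⅓ ≈ -0.33333)
p(z) = 18*z (p(z) = (z + (6 - z))*(z + (z + z)) = 6*(z + 2*z) = 6*(3*z) = 18*z)
1/L(p(g)) = 1/(-19) = -1/19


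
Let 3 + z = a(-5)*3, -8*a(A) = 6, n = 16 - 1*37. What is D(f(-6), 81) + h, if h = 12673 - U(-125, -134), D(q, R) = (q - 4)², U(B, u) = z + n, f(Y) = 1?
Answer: 50833/4 ≈ 12708.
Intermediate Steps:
n = -21 (n = 16 - 37 = -21)
a(A) = -¾ (a(A) = -⅛*6 = -¾)
z = -21/4 (z = -3 - ¾*3 = -3 - 9/4 = -21/4 ≈ -5.2500)
U(B, u) = -105/4 (U(B, u) = -21/4 - 21 = -105/4)
D(q, R) = (-4 + q)²
h = 50797/4 (h = 12673 - 1*(-105/4) = 12673 + 105/4 = 50797/4 ≈ 12699.)
D(f(-6), 81) + h = (-4 + 1)² + 50797/4 = (-3)² + 50797/4 = 9 + 50797/4 = 50833/4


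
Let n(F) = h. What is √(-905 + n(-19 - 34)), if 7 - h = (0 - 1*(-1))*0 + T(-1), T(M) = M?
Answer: I*√897 ≈ 29.95*I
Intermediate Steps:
h = 8 (h = 7 - ((0 - 1*(-1))*0 - 1) = 7 - ((0 + 1)*0 - 1) = 7 - (1*0 - 1) = 7 - (0 - 1) = 7 - 1*(-1) = 7 + 1 = 8)
n(F) = 8
√(-905 + n(-19 - 34)) = √(-905 + 8) = √(-897) = I*√897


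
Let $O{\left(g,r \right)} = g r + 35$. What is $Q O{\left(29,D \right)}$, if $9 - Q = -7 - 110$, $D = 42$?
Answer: $157878$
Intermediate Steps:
$O{\left(g,r \right)} = 35 + g r$
$Q = 126$ ($Q = 9 - \left(-7 - 110\right) = 9 - -117 = 9 + 117 = 126$)
$Q O{\left(29,D \right)} = 126 \left(35 + 29 \cdot 42\right) = 126 \left(35 + 1218\right) = 126 \cdot 1253 = 157878$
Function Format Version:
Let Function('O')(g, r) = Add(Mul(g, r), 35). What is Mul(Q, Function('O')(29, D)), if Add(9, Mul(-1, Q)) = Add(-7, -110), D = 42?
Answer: 157878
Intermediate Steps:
Function('O')(g, r) = Add(35, Mul(g, r))
Q = 126 (Q = Add(9, Mul(-1, Add(-7, -110))) = Add(9, Mul(-1, -117)) = Add(9, 117) = 126)
Mul(Q, Function('O')(29, D)) = Mul(126, Add(35, Mul(29, 42))) = Mul(126, Add(35, 1218)) = Mul(126, 1253) = 157878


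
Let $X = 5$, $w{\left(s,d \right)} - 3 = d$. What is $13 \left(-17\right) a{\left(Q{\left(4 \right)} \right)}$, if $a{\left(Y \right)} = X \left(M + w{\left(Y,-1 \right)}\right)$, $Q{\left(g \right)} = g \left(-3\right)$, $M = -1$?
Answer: $-1105$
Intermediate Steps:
$w{\left(s,d \right)} = 3 + d$
$Q{\left(g \right)} = - 3 g$
$a{\left(Y \right)} = 5$ ($a{\left(Y \right)} = 5 \left(-1 + \left(3 - 1\right)\right) = 5 \left(-1 + 2\right) = 5 \cdot 1 = 5$)
$13 \left(-17\right) a{\left(Q{\left(4 \right)} \right)} = 13 \left(-17\right) 5 = \left(-221\right) 5 = -1105$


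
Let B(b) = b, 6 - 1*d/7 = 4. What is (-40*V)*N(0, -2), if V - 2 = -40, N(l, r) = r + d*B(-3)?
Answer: -66880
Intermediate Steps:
d = 14 (d = 42 - 7*4 = 42 - 28 = 14)
N(l, r) = -42 + r (N(l, r) = r + 14*(-3) = r - 42 = -42 + r)
V = -38 (V = 2 - 40 = -38)
(-40*V)*N(0, -2) = (-40*(-38))*(-42 - 2) = 1520*(-44) = -66880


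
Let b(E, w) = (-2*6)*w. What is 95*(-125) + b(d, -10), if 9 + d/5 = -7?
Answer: -11755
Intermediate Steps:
d = -80 (d = -45 + 5*(-7) = -45 - 35 = -80)
b(E, w) = -12*w
95*(-125) + b(d, -10) = 95*(-125) - 12*(-10) = -11875 + 120 = -11755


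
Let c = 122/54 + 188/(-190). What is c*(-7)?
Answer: -22799/2565 ≈ -8.8885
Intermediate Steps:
c = 3257/2565 (c = 122*(1/54) + 188*(-1/190) = 61/27 - 94/95 = 3257/2565 ≈ 1.2698)
c*(-7) = (3257/2565)*(-7) = -22799/2565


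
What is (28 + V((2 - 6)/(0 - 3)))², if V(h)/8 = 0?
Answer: 784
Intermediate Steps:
V(h) = 0 (V(h) = 8*0 = 0)
(28 + V((2 - 6)/(0 - 3)))² = (28 + 0)² = 28² = 784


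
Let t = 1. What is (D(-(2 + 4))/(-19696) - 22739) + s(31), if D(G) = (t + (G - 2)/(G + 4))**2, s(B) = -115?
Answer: -450132409/19696 ≈ -22854.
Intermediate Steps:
D(G) = (1 + (-2 + G)/(4 + G))**2 (D(G) = (1 + (G - 2)/(G + 4))**2 = (1 + (-2 + G)/(4 + G))**2)
(D(-(2 + 4))/(-19696) - 22739) + s(31) = ((4*(1 - (2 + 4))**2/(4 - (2 + 4))**2)/(-19696) - 22739) - 115 = ((4*(1 - 1*6)**2/(4 - 1*6)**2)*(-1/19696) - 22739) - 115 = ((4*(1 - 6)**2/(4 - 6)**2)*(-1/19696) - 22739) - 115 = ((4*(-5)**2/(-2)**2)*(-1/19696) - 22739) - 115 = ((4*25*(1/4))*(-1/19696) - 22739) - 115 = (25*(-1/19696) - 22739) - 115 = (-25/19696 - 22739) - 115 = -447867369/19696 - 115 = -450132409/19696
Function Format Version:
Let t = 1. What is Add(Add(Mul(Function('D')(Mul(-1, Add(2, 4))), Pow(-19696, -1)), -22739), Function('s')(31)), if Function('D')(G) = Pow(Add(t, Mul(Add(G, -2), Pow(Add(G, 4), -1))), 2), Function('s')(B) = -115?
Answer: Rational(-450132409, 19696) ≈ -22854.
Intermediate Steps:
Function('D')(G) = Pow(Add(1, Mul(Pow(Add(4, G), -1), Add(-2, G))), 2) (Function('D')(G) = Pow(Add(1, Mul(Add(G, -2), Pow(Add(G, 4), -1))), 2) = Pow(Add(1, Mul(Add(-2, G), Pow(Add(4, G), -1))), 2) = Pow(Add(1, Mul(Pow(Add(4, G), -1), Add(-2, G))), 2))
Add(Add(Mul(Function('D')(Mul(-1, Add(2, 4))), Pow(-19696, -1)), -22739), Function('s')(31)) = Add(Add(Mul(Mul(4, Pow(Add(1, Mul(-1, Add(2, 4))), 2), Pow(Add(4, Mul(-1, Add(2, 4))), -2)), Pow(-19696, -1)), -22739), -115) = Add(Add(Mul(Mul(4, Pow(Add(1, Mul(-1, 6)), 2), Pow(Add(4, Mul(-1, 6)), -2)), Rational(-1, 19696)), -22739), -115) = Add(Add(Mul(Mul(4, Pow(Add(1, -6), 2), Pow(Add(4, -6), -2)), Rational(-1, 19696)), -22739), -115) = Add(Add(Mul(Mul(4, Pow(-5, 2), Pow(-2, -2)), Rational(-1, 19696)), -22739), -115) = Add(Add(Mul(Mul(4, 25, Rational(1, 4)), Rational(-1, 19696)), -22739), -115) = Add(Add(Mul(25, Rational(-1, 19696)), -22739), -115) = Add(Add(Rational(-25, 19696), -22739), -115) = Add(Rational(-447867369, 19696), -115) = Rational(-450132409, 19696)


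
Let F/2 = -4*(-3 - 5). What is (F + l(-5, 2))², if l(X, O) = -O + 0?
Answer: 3844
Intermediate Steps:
F = 64 (F = 2*(-4*(-3 - 5)) = 2*(-4*(-8)) = 2*32 = 64)
l(X, O) = -O
(F + l(-5, 2))² = (64 - 1*2)² = (64 - 2)² = 62² = 3844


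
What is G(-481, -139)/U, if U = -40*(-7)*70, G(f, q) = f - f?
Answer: 0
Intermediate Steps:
G(f, q) = 0
U = 19600 (U = 280*70 = 19600)
G(-481, -139)/U = 0/19600 = 0*(1/19600) = 0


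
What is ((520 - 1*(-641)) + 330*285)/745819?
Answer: 95211/745819 ≈ 0.12766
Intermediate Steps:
((520 - 1*(-641)) + 330*285)/745819 = ((520 + 641) + 94050)*(1/745819) = (1161 + 94050)*(1/745819) = 95211*(1/745819) = 95211/745819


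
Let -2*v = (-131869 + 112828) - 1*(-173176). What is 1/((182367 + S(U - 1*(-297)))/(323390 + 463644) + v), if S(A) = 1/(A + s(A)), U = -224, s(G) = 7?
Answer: -62962720/4852364834239 ≈ -1.2976e-5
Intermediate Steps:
S(A) = 1/(7 + A) (S(A) = 1/(A + 7) = 1/(7 + A))
v = -154135/2 (v = -((-131869 + 112828) - 1*(-173176))/2 = -(-19041 + 173176)/2 = -½*154135 = -154135/2 ≈ -77068.)
1/((182367 + S(U - 1*(-297)))/(323390 + 463644) + v) = 1/((182367 + 1/(7 + (-224 - 1*(-297))))/(323390 + 463644) - 154135/2) = 1/((182367 + 1/(7 + (-224 + 297)))/787034 - 154135/2) = 1/((182367 + 1/(7 + 73))*(1/787034) - 154135/2) = 1/((182367 + 1/80)*(1/787034) - 154135/2) = 1/((14589361/80)*(1/787034) - 154135/2) = 1/(14589361/62962720 - 154135/2) = 1/(-4852364834239/62962720) = -62962720/4852364834239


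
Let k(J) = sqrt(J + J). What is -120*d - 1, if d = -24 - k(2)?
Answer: 3119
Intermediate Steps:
k(J) = sqrt(2)*sqrt(J) (k(J) = sqrt(2*J) = sqrt(2)*sqrt(J))
d = -26 (d = -24 - sqrt(2)*sqrt(2) = -24 - 1*2 = -24 - 2 = -26)
-120*d - 1 = -120*(-26) - 1 = 3120 - 1 = 3119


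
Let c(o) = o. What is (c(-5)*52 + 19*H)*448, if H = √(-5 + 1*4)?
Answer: -116480 + 8512*I ≈ -1.1648e+5 + 8512.0*I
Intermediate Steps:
H = I (H = √(-5 + 4) = √(-1) = I ≈ 1.0*I)
(c(-5)*52 + 19*H)*448 = (-5*52 + 19*I)*448 = (-260 + 19*I)*448 = -116480 + 8512*I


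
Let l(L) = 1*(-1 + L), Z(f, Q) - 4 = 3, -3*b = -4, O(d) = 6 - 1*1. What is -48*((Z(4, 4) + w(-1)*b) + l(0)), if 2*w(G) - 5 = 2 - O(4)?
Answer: -352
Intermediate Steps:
O(d) = 5 (O(d) = 6 - 1 = 5)
b = 4/3 (b = -⅓*(-4) = 4/3 ≈ 1.3333)
Z(f, Q) = 7 (Z(f, Q) = 4 + 3 = 7)
w(G) = 1 (w(G) = 5/2 + (2 - 1*5)/2 = 5/2 + (2 - 5)/2 = 5/2 + (½)*(-3) = 5/2 - 3/2 = 1)
l(L) = -1 + L
-48*((Z(4, 4) + w(-1)*b) + l(0)) = -48*((7 + 1*(4/3)) + (-1 + 0)) = -48*((7 + 4/3) - 1) = -48*(25/3 - 1) = -48*22/3 = -352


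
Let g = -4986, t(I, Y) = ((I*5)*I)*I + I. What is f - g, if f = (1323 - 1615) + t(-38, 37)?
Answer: -269704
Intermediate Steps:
t(I, Y) = I + 5*I³ (t(I, Y) = ((5*I)*I)*I + I = (5*I²)*I + I = 5*I³ + I = I + 5*I³)
f = -274690 (f = (1323 - 1615) + (-38 + 5*(-38)³) = -292 + (-38 + 5*(-54872)) = -292 + (-38 - 274360) = -292 - 274398 = -274690)
f - g = -274690 - 1*(-4986) = -274690 + 4986 = -269704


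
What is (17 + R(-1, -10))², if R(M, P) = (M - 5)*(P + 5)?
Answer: 2209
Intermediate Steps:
R(M, P) = (-5 + M)*(5 + P)
(17 + R(-1, -10))² = (17 + (-25 - 5*(-10) + 5*(-1) - 1*(-10)))² = (17 + (-25 + 50 - 5 + 10))² = (17 + 30)² = 47² = 2209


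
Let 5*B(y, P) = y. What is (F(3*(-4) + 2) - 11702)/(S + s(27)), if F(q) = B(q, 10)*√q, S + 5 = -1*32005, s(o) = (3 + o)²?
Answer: 5851/15555 + I*√10/15555 ≈ 0.37615 + 0.0002033*I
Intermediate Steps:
B(y, P) = y/5
S = -32010 (S = -5 - 1*32005 = -5 - 32005 = -32010)
F(q) = q^(3/2)/5 (F(q) = (q/5)*√q = q^(3/2)/5)
(F(3*(-4) + 2) - 11702)/(S + s(27)) = ((3*(-4) + 2)^(3/2)/5 - 11702)/(-32010 + (3 + 27)²) = ((-12 + 2)^(3/2)/5 - 11702)/(-32010 + 30²) = ((-10)^(3/2)/5 - 11702)/(-32010 + 900) = ((-10*I*√10)/5 - 11702)/(-31110) = (-2*I*√10 - 11702)*(-1/31110) = (-11702 - 2*I*√10)*(-1/31110) = 5851/15555 + I*√10/15555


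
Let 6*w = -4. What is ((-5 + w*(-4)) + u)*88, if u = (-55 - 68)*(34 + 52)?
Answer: -2793208/3 ≈ -9.3107e+5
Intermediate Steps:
w = -⅔ (w = (⅙)*(-4) = -⅔ ≈ -0.66667)
u = -10578 (u = -123*86 = -10578)
((-5 + w*(-4)) + u)*88 = ((-5 - ⅔*(-4)) - 10578)*88 = ((-5 + 8/3) - 10578)*88 = (-7/3 - 10578)*88 = -31741/3*88 = -2793208/3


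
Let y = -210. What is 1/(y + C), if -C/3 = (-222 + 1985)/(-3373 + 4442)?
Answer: -1069/229779 ≈ -0.0046523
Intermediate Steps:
C = -5289/1069 (C = -3*(-222 + 1985)/(-3373 + 4442) = -5289/1069 ≈ -4.9476)
1/(y + C) = 1/(-210 - 5289/1069) = 1/(-229779/1069) = -1069/229779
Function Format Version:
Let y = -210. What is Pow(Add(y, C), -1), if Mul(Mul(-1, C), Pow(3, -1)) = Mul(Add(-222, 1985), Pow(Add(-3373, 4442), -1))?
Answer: Rational(-1069, 229779) ≈ -0.0046523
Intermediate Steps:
C = Rational(-5289, 1069) (C = Mul(-3, Mul(Add(-222, 1985), Pow(Add(-3373, 4442), -1))) = Mul(-3, Mul(1763, Pow(1069, -1))) = Mul(-3, Mul(1763, Rational(1, 1069))) = Mul(-3, Rational(1763, 1069)) = Rational(-5289, 1069) ≈ -4.9476)
Pow(Add(y, C), -1) = Pow(Add(-210, Rational(-5289, 1069)), -1) = Pow(Rational(-229779, 1069), -1) = Rational(-1069, 229779)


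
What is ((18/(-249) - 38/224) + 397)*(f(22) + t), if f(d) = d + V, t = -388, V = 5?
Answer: -1331462943/9296 ≈ -1.4323e+5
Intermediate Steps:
f(d) = 5 + d (f(d) = d + 5 = 5 + d)
((18/(-249) - 38/224) + 397)*(f(22) + t) = ((18/(-249) - 38/224) + 397)*((5 + 22) - 388) = ((18*(-1/249) - 38*1/224) + 397)*(27 - 388) = ((-6/83 - 19/112) + 397)*(-361) = (-2249/9296 + 397)*(-361) = (3688263/9296)*(-361) = -1331462943/9296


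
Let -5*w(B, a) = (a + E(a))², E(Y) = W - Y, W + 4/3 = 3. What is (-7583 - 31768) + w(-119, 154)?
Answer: -354164/9 ≈ -39352.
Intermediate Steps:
W = 5/3 (W = -4/3 + 3 = 5/3 ≈ 1.6667)
E(Y) = 5/3 - Y
w(B, a) = -5/9 (w(B, a) = -(a + (5/3 - a))²/5 = -(5/3)²/5 = -⅕*25/9 = -5/9)
(-7583 - 31768) + w(-119, 154) = (-7583 - 31768) - 5/9 = -39351 - 5/9 = -354164/9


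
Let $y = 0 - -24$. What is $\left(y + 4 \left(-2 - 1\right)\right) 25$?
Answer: $300$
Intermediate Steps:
$y = 24$ ($y = 0 + 24 = 24$)
$\left(y + 4 \left(-2 - 1\right)\right) 25 = \left(24 + 4 \left(-2 - 1\right)\right) 25 = \left(24 + 4 \left(-3\right)\right) 25 = \left(24 - 12\right) 25 = 12 \cdot 25 = 300$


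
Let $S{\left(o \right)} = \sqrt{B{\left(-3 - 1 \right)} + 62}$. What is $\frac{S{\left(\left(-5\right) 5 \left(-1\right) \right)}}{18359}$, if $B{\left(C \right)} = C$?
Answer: $\frac{\sqrt{58}}{18359} \approx 0.00041483$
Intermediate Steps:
$S{\left(o \right)} = \sqrt{58}$ ($S{\left(o \right)} = \sqrt{\left(-3 - 1\right) + 62} = \sqrt{-4 + 62} = \sqrt{58}$)
$\frac{S{\left(\left(-5\right) 5 \left(-1\right) \right)}}{18359} = \frac{\sqrt{58}}{18359}$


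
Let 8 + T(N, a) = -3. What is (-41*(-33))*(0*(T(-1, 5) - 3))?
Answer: 0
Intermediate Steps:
T(N, a) = -11 (T(N, a) = -8 - 3 = -11)
(-41*(-33))*(0*(T(-1, 5) - 3)) = (-41*(-33))*(0*(-11 - 3)) = 1353*(0*(-14)) = 1353*0 = 0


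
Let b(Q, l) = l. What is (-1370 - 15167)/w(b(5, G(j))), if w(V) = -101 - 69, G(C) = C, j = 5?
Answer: 16537/170 ≈ 97.276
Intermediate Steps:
w(V) = -170
(-1370 - 15167)/w(b(5, G(j))) = (-1370 - 15167)/(-170) = -16537*(-1/170) = 16537/170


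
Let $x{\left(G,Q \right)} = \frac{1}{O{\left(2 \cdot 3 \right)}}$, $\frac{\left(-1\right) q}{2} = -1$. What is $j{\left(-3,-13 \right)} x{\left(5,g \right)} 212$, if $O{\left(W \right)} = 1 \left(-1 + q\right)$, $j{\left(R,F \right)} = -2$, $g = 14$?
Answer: $-424$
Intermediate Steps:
$q = 2$ ($q = \left(-2\right) \left(-1\right) = 2$)
$O{\left(W \right)} = 1$ ($O{\left(W \right)} = 1 \left(-1 + 2\right) = 1 \cdot 1 = 1$)
$x{\left(G,Q \right)} = 1$ ($x{\left(G,Q \right)} = 1^{-1} = 1$)
$j{\left(-3,-13 \right)} x{\left(5,g \right)} 212 = \left(-2\right) 1 \cdot 212 = \left(-2\right) 212 = -424$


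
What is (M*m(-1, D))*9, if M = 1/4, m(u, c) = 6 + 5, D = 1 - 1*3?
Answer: 99/4 ≈ 24.750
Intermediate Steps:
D = -2 (D = 1 - 3 = -2)
m(u, c) = 11
M = 1/4 ≈ 0.25000
(M*m(-1, D))*9 = ((1/4)*11)*9 = (11/4)*9 = 99/4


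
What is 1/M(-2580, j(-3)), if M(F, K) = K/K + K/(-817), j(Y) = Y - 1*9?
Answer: 817/829 ≈ 0.98553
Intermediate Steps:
j(Y) = -9 + Y (j(Y) = Y - 9 = -9 + Y)
M(F, K) = 1 - K/817 (M(F, K) = 1 + K*(-1/817) = 1 - K/817)
1/M(-2580, j(-3)) = 1/(1 - (-9 - 3)/817) = 1/(1 - 1/817*(-12)) = 1/(1 + 12/817) = 1/(829/817) = 817/829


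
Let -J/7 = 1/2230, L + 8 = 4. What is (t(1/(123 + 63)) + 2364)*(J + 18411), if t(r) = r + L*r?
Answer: 6017531406541/138260 ≈ 4.3523e+7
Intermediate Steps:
L = -4 (L = -8 + 4 = -4)
t(r) = -3*r (t(r) = r - 4*r = -3*r)
J = -7/2230 ≈ -0.0031390
(t(1/(123 + 63)) + 2364)*(J + 18411) = (-3/(123 + 63) + 2364)*(-7/2230 + 18411) = (-3/186 + 2364)*(41056523/2230) = (-3*1/186 + 2364)*(41056523/2230) = (-1/62 + 2364)*(41056523/2230) = (146567/62)*(41056523/2230) = 6017531406541/138260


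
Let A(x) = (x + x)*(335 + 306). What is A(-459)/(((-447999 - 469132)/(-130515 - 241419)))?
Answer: -218860099092/917131 ≈ -2.3864e+5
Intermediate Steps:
A(x) = 1282*x (A(x) = (2*x)*641 = 1282*x)
A(-459)/(((-447999 - 469132)/(-130515 - 241419))) = (1282*(-459))/(((-447999 - 469132)/(-130515 - 241419))) = -588438/((-917131/(-371934))) = -588438/((-917131*(-1/371934))) = -588438/917131/371934 = -588438*371934/917131 = -218860099092/917131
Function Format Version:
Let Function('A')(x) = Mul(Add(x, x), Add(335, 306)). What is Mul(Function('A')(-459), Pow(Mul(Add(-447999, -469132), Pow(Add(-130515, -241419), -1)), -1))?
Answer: Rational(-218860099092, 917131) ≈ -2.3864e+5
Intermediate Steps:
Function('A')(x) = Mul(1282, x) (Function('A')(x) = Mul(Mul(2, x), 641) = Mul(1282, x))
Mul(Function('A')(-459), Pow(Mul(Add(-447999, -469132), Pow(Add(-130515, -241419), -1)), -1)) = Mul(Mul(1282, -459), Pow(Mul(Add(-447999, -469132), Pow(Add(-130515, -241419), -1)), -1)) = Mul(-588438, Pow(Mul(-917131, Pow(-371934, -1)), -1)) = Mul(-588438, Pow(Mul(-917131, Rational(-1, 371934)), -1)) = Mul(-588438, Pow(Rational(917131, 371934), -1)) = Mul(-588438, Rational(371934, 917131)) = Rational(-218860099092, 917131)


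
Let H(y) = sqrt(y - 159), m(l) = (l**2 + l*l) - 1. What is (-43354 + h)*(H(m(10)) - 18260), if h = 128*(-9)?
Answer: 812679560 - 89012*sqrt(10) ≈ 8.1240e+8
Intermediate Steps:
h = -1152
m(l) = -1 + 2*l**2 (m(l) = (l**2 + l**2) - 1 = 2*l**2 - 1 = -1 + 2*l**2)
H(y) = sqrt(-159 + y)
(-43354 + h)*(H(m(10)) - 18260) = (-43354 - 1152)*(sqrt(-159 + (-1 + 2*10**2)) - 18260) = -44506*(sqrt(-159 + (-1 + 2*100)) - 18260) = -44506*(sqrt(-159 + (-1 + 200)) - 18260) = -44506*(sqrt(-159 + 199) - 18260) = -44506*(sqrt(40) - 18260) = -44506*(2*sqrt(10) - 18260) = -44506*(-18260 + 2*sqrt(10)) = 812679560 - 89012*sqrt(10)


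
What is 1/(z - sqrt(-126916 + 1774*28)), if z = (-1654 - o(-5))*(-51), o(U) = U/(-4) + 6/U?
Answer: 11247540/948813969587 + 800*I*sqrt(19311)/2846441908761 ≈ 1.1854e-5 + 3.9056e-8*I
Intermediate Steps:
o(U) = 6/U - U/4 (o(U) = U*(-1/4) + 6/U = -U/4 + 6/U = 6/U - U/4)
z = 1687131/20 (z = (-1654 - (6/(-5) - 1/4*(-5)))*(-51) = (-1654 - (6*(-1/5) + 5/4))*(-51) = (-1654 - (-6/5 + 5/4))*(-51) = (-1654 - 1*1/20)*(-51) = (-1654 - 1/20)*(-51) = -33081/20*(-51) = 1687131/20 ≈ 84357.)
1/(z - sqrt(-126916 + 1774*28)) = 1/(1687131/20 - sqrt(-126916 + 1774*28)) = 1/(1687131/20 - sqrt(-126916 + 49672)) = 1/(1687131/20 - sqrt(-77244)) = 1/(1687131/20 - 2*I*sqrt(19311))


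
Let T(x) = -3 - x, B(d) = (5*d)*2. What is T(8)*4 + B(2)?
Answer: -24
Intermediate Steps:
B(d) = 10*d
T(8)*4 + B(2) = (-3 - 1*8)*4 + 10*2 = (-3 - 8)*4 + 20 = -11*4 + 20 = -44 + 20 = -24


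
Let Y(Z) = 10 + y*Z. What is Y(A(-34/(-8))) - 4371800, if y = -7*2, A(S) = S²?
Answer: -34976343/8 ≈ -4.3720e+6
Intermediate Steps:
y = -14
Y(Z) = 10 - 14*Z
Y(A(-34/(-8))) - 4371800 = (10 - 14*(-34/(-8))²) - 4371800 = (10 - 14*(-34*(-⅛))²) - 4371800 = (10 - 14*(17/4)²) - 4371800 = (10 - 14*289/16) - 4371800 = (10 - 2023/8) - 4371800 = -1943/8 - 4371800 = -34976343/8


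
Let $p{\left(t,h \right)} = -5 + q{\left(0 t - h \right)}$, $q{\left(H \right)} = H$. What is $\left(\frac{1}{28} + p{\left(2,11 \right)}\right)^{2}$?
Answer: $\frac{199809}{784} \approx 254.86$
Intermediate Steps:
$p{\left(t,h \right)} = -5 - h$ ($p{\left(t,h \right)} = -5 + \left(0 t - h\right) = -5 + \left(0 - h\right) = -5 - h$)
$\left(\frac{1}{28} + p{\left(2,11 \right)}\right)^{2} = \left(\frac{1}{28} - 16\right)^{2} = \left(- \frac{447}{28}\right)^{2} = \frac{199809}{784}$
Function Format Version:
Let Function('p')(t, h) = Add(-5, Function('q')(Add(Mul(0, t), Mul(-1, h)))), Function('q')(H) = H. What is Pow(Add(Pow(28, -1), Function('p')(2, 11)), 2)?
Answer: Rational(199809, 784) ≈ 254.86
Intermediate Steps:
Function('p')(t, h) = Add(-5, Mul(-1, h)) (Function('p')(t, h) = Add(-5, Add(Mul(0, t), Mul(-1, h))) = Add(-5, Add(0, Mul(-1, h))) = Add(-5, Mul(-1, h)))
Pow(Add(Pow(28, -1), Function('p')(2, 11)), 2) = Pow(Add(Pow(28, -1), Add(-5, Mul(-1, 11))), 2) = Pow(Add(Rational(1, 28), Add(-5, -11)), 2) = Pow(Add(Rational(1, 28), -16), 2) = Pow(Rational(-447, 28), 2) = Rational(199809, 784)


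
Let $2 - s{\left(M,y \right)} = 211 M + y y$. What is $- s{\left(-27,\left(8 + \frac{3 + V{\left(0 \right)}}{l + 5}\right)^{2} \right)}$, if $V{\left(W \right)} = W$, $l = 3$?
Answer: $- \frac{3191983}{4096} \approx -779.29$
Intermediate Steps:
$s{\left(M,y \right)} = 2 - y^{2} - 211 M$ ($s{\left(M,y \right)} = 2 - \left(211 M + y y\right) = 2 - \left(211 M + y^{2}\right) = 2 - \left(y^{2} + 211 M\right) = 2 - y^{2} - 211 M$)
$- s{\left(-27,\left(8 + \frac{3 + V{\left(0 \right)}}{l + 5}\right)^{2} \right)} = - (2 - \left(\left(8 + \frac{3 + 0}{3 + 5}\right)^{2}\right)^{2} - -5697) = - (2 - \left(\left(8 + \frac{3}{8}\right)^{2}\right)^{2} + 5697) = - (2 - \left(\left(\frac{67}{8}\right)^{2}\right)^{2} + 5697) = - (2 - \left(\frac{4489}{64}\right)^{2} + 5697) = - (2 - \frac{20151121}{4096} + 5697) = \left(-1\right) \frac{3191983}{4096} = - \frac{3191983}{4096}$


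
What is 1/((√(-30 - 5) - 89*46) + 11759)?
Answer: 219/1678636 - I*√35/58752260 ≈ 0.00013046 - 1.007e-7*I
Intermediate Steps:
1/((√(-30 - 5) - 89*46) + 11759) = 1/((√(-35) - 4094) + 11759) = 1/((I*√35 - 4094) + 11759) = 1/((-4094 + I*√35) + 11759) = 1/(7665 + I*√35)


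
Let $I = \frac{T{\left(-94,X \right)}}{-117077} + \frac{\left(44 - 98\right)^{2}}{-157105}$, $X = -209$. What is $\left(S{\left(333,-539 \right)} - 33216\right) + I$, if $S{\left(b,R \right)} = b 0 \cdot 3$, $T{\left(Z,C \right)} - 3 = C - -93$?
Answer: $- \frac{610954902979027}{18393382085} \approx -33216.0$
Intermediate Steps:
$T{\left(Z,C \right)} = 96 + C$ ($T{\left(Z,C \right)} = 3 + \left(C - -93\right) = 3 + \left(C + 93\right) = 3 + \left(93 + C\right) = 96 + C$)
$S{\left(b,R \right)} = 0$ ($S{\left(b,R \right)} = 0 \cdot 3 = 0$)
$I = - \frac{323643667}{18393382085}$ ($I = \frac{96 - 209}{-117077} + \frac{\left(44 - 98\right)^{2}}{-157105} = \left(-113\right) \left(- \frac{1}{117077}\right) + \left(-54\right)^{2} \left(- \frac{1}{157105}\right) = \frac{113}{117077} + 2916 \left(- \frac{1}{157105}\right) = \frac{113}{117077} - \frac{2916}{157105} = - \frac{323643667}{18393382085} \approx -0.017596$)
$\left(S{\left(333,-539 \right)} - 33216\right) + I = \left(0 - 33216\right) - \frac{323643667}{18393382085} = -33216 - \frac{323643667}{18393382085} = - \frac{610954902979027}{18393382085}$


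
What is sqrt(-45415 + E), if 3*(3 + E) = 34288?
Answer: I*sqrt(305898)/3 ≈ 184.36*I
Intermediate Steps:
E = 34279/3 (E = -3 + (1/3)*34288 = -3 + 34288/3 = 34279/3 ≈ 11426.)
sqrt(-45415 + E) = sqrt(-45415 + 34279/3) = sqrt(-101966/3) = I*sqrt(305898)/3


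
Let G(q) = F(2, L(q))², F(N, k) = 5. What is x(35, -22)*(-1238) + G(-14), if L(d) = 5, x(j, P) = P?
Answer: 27261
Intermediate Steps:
G(q) = 25 (G(q) = 5² = 25)
x(35, -22)*(-1238) + G(-14) = -22*(-1238) + 25 = 27236 + 25 = 27261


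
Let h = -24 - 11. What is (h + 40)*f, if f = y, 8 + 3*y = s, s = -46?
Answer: -90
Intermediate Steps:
y = -18 (y = -8/3 + (⅓)*(-46) = -8/3 - 46/3 = -18)
h = -35
f = -18
(h + 40)*f = (-35 + 40)*(-18) = 5*(-18) = -90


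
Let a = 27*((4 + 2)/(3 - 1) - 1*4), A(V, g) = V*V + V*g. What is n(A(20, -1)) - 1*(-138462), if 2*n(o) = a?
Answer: 276897/2 ≈ 1.3845e+5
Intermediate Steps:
A(V, g) = V**2 + V*g
a = -27 (a = 27*(6/2 - 4) = 27*(6*(1/2) - 4) = 27*(3 - 4) = 27*(-1) = -27)
n(o) = -27/2 (n(o) = (1/2)*(-27) = -27/2)
n(A(20, -1)) - 1*(-138462) = -27/2 - 1*(-138462) = -27/2 + 138462 = 276897/2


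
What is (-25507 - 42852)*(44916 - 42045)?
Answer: -196258689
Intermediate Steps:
(-25507 - 42852)*(44916 - 42045) = -68359*2871 = -196258689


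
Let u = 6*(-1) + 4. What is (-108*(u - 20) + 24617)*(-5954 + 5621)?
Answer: -8988669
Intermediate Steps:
u = -2 (u = -6 + 4 = -2)
(-108*(u - 20) + 24617)*(-5954 + 5621) = (-108*(-2 - 20) + 24617)*(-5954 + 5621) = (-108*(-22) + 24617)*(-333) = (2376 + 24617)*(-333) = 26993*(-333) = -8988669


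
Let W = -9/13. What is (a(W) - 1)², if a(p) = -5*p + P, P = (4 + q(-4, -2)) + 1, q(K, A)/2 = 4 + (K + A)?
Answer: 2025/169 ≈ 11.982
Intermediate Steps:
W = -9/13 (W = -9*1/13 = -9/13 ≈ -0.69231)
q(K, A) = 8 + 2*A + 2*K (q(K, A) = 2*(4 + (K + A)) = 2*(4 + (A + K)) = 2*(4 + A + K) = 8 + 2*A + 2*K)
P = 1 (P = (4 + (8 + 2*(-2) + 2*(-4))) + 1 = (4 + (8 - 4 - 8)) + 1 = (4 - 4) + 1 = 0 + 1 = 1)
a(p) = 1 - 5*p (a(p) = -5*p + 1 = 1 - 5*p)
(a(W) - 1)² = ((1 - 5*(-9/13)) - 1)² = ((1 + 45/13) - 1)² = (58/13 - 1)² = (45/13)² = 2025/169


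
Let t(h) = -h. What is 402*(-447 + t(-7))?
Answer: -176880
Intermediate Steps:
402*(-447 + t(-7)) = 402*(-447 - 1*(-7)) = 402*(-447 + 7) = 402*(-440) = -176880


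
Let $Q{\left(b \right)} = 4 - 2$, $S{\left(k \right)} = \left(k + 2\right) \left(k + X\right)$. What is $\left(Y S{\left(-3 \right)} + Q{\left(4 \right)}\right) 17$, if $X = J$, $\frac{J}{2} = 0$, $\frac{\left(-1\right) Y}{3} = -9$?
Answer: $1411$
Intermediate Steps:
$Y = 27$ ($Y = \left(-3\right) \left(-9\right) = 27$)
$J = 0$ ($J = 2 \cdot 0 = 0$)
$X = 0$
$S{\left(k \right)} = k \left(2 + k\right)$ ($S{\left(k \right)} = \left(k + 2\right) \left(k + 0\right) = \left(2 + k\right) k = k \left(2 + k\right)$)
$Q{\left(b \right)} = 2$ ($Q{\left(b \right)} = 4 - 2 = 2$)
$\left(Y S{\left(-3 \right)} + Q{\left(4 \right)}\right) 17 = \left(27 \left(- 3 \left(2 - 3\right)\right) + 2\right) 17 = \left(27 \left(\left(-3\right) \left(-1\right)\right) + 2\right) 17 = \left(27 \cdot 3 + 2\right) 17 = \left(81 + 2\right) 17 = 83 \cdot 17 = 1411$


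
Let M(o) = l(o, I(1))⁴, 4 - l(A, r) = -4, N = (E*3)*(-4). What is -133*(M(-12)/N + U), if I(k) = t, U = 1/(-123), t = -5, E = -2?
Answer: -930601/41 ≈ -22698.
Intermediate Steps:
U = -1/123 ≈ -0.0081301
N = 24 (N = -2*3*(-4) = -6*(-4) = 24)
I(k) = -5
l(A, r) = 8 (l(A, r) = 4 - 1*(-4) = 4 + 4 = 8)
M(o) = 4096 (M(o) = 8⁴ = 4096)
-133*(M(-12)/N + U) = -133*(4096/24 - 1/123) = -133*(4096*(1/24) - 1/123) = -133*(512/3 - 1/123) = -133*6997/41 = -930601/41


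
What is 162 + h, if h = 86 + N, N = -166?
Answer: 82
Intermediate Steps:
h = -80 (h = 86 - 166 = -80)
162 + h = 162 - 80 = 82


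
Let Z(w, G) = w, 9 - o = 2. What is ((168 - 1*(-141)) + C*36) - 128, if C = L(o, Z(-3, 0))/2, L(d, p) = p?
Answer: 127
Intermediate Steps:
o = 7 (o = 9 - 1*2 = 9 - 2 = 7)
C = -3/2 ≈ -1.5000
((168 - 1*(-141)) + C*36) - 128 = ((168 - 1*(-141)) - 3/2*36) - 128 = ((168 + 141) - 54) - 128 = (309 - 54) - 128 = 255 - 128 = 127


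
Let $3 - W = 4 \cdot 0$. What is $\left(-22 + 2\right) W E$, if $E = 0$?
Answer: $0$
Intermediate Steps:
$W = 3$ ($W = 3 - 4 \cdot 0 = 3 - 0 = 3 + 0 = 3$)
$\left(-22 + 2\right) W E = \left(-22 + 2\right) 3 \cdot 0 = \left(-20\right) 3 \cdot 0 = \left(-60\right) 0 = 0$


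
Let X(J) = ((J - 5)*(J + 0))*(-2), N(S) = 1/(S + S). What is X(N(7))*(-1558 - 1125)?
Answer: -185127/98 ≈ -1889.1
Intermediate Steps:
N(S) = 1/(2*S)
X(J) = -2*J*(-5 + J) (X(J) = ((-5 + J)*J)*(-2) = (J*(-5 + J))*(-2) = -2*J*(-5 + J))
X(N(7))*(-1558 - 1125) = (2*((1/2)/7)*(5 - 1/(2*7)))*(-1558 - 1125) = (2*((1/2)*(1/7))*(5 - 1/(2*7)))*(-2683) = (2*(1/14)*(5 - 1*1/14))*(-2683) = (2*(1/14)*(5 - 1/14))*(-2683) = (2*(1/14)*(69/14))*(-2683) = (69/98)*(-2683) = -185127/98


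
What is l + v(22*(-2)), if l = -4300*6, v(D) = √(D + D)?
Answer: -25800 + 2*I*√22 ≈ -25800.0 + 9.3808*I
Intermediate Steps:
v(D) = √2*√D (v(D) = √(2*D) = √2*√D)
l = -25800 (l = -215*120 = -25800)
l + v(22*(-2)) = -25800 + √2*√(22*(-2)) = -25800 + √2*√(-44) = -25800 + √2*(2*I*√11) = -25800 + 2*I*√22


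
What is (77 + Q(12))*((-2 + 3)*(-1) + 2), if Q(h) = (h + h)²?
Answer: 653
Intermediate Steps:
Q(h) = 4*h² (Q(h) = (2*h)² = 4*h²)
(77 + Q(12))*((-2 + 3)*(-1) + 2) = (77 + 4*12²)*((-2 + 3)*(-1) + 2) = (77 + 4*144)*(1*(-1) + 2) = (77 + 576)*(-1 + 2) = 653*1 = 653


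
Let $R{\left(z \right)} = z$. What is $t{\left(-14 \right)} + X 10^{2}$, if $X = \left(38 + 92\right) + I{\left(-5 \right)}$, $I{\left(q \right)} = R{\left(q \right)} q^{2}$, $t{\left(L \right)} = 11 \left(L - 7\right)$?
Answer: $269$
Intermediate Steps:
$t{\left(L \right)} = -77 + 11 L$ ($t{\left(L \right)} = 11 \left(-7 + L\right) = -77 + 11 L$)
$I{\left(q \right)} = q^{3}$ ($I{\left(q \right)} = q q^{2} = q^{3}$)
$X = 5$ ($X = \left(38 + 92\right) + \left(-5\right)^{3} = 130 - 125 = 5$)
$t{\left(-14 \right)} + X 10^{2} = \left(-77 + 11 \left(-14\right)\right) + 5 \cdot 10^{2} = \left(-77 - 154\right) + 5 \cdot 100 = -231 + 500 = 269$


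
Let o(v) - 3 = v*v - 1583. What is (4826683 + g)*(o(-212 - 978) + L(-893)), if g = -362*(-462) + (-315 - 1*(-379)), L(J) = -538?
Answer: 7061413382162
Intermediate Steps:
o(v) = -1580 + v² (o(v) = 3 + (v*v - 1583) = 3 + (v² - 1583) = 3 + (-1583 + v²) = -1580 + v²)
g = 167308 (g = 167244 + (-315 + 379) = 167244 + 64 = 167308)
(4826683 + g)*(o(-212 - 978) + L(-893)) = (4826683 + 167308)*((-1580 + (-212 - 978)²) - 538) = 4993991*((-1580 + (-1190)²) - 538) = 4993991*((-1580 + 1416100) - 538) = 4993991*(1414520 - 538) = 4993991*1413982 = 7061413382162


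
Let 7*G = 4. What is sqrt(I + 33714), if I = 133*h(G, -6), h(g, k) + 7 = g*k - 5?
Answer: 3*sqrt(3518) ≈ 177.94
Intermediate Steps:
G = 4/7 (G = (1/7)*4 = 4/7 ≈ 0.57143)
h(g, k) = -12 + g*k (h(g, k) = -7 + (g*k - 5) = -7 + (-5 + g*k) = -12 + g*k)
I = -2052 (I = 133*(-12 + (4/7)*(-6)) = 133*(-12 - 24/7) = 133*(-108/7) = -2052)
sqrt(I + 33714) = sqrt(-2052 + 33714) = sqrt(31662) = 3*sqrt(3518)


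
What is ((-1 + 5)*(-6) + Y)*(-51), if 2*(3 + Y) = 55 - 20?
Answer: 969/2 ≈ 484.50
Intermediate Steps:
Y = 29/2 (Y = -3 + (55 - 20)/2 = -3 + (½)*35 = -3 + 35/2 = 29/2 ≈ 14.500)
((-1 + 5)*(-6) + Y)*(-51) = ((-1 + 5)*(-6) + 29/2)*(-51) = (4*(-6) + 29/2)*(-51) = (-24 + 29/2)*(-51) = -19/2*(-51) = 969/2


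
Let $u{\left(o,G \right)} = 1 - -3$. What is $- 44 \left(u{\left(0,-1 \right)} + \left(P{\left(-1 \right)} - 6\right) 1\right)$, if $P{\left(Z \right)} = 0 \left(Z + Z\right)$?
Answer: $88$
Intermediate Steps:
$P{\left(Z \right)} = 0$ ($P{\left(Z \right)} = 0 \cdot 2 Z = 0$)
$u{\left(o,G \right)} = 4$ ($u{\left(o,G \right)} = 1 + 3 = 4$)
$- 44 \left(u{\left(0,-1 \right)} + \left(P{\left(-1 \right)} - 6\right) 1\right) = - 44 \left(4 + \left(0 - 6\right) 1\right) = - 44 \left(4 - 6\right) = \left(-44\right) \left(-2\right) = 88$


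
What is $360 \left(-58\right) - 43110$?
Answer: $-63990$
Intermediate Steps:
$360 \left(-58\right) - 43110 = -20880 - 43110 = -63990$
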